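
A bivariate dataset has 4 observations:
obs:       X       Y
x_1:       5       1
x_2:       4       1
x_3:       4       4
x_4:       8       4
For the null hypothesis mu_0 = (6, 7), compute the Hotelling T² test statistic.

Step 1 — sample mean vector:
  mean(X) = (5 + 4 + 4 + 8) / 4 = 21/4 = 5.25
  mean(Y) = (1 + 1 + 4 + 4) / 4 = 10/4 = 2.5
  x̄ = (5.25, 2.5),  deviation x̄ - mu_0 = (5.25, 2.5) - (6, 7) = (-0.75, -4.5).

Step 2 — sample covariance matrix, S[i,j] = (1/(n-1)) · Σ_k (x_{k,i} - mean_i) · (x_{k,j} - mean_j), divisor n-1 = 3:
  S[X,X] = ((-0.25)·(-0.25) + (-1.25)·(-1.25) + (-1.25)·(-1.25) + (2.75)·(2.75)) / 3 = 10.75/3 = 3.5833
  S[X,Y] = ((-0.25)·(-1.5) + (-1.25)·(-1.5) + (-1.25)·(1.5) + (2.75)·(1.5)) / 3 = 4.5/3 = 1.5
  S[Y,Y] = ((-1.5)·(-1.5) + (-1.5)·(-1.5) + (1.5)·(1.5) + (1.5)·(1.5)) / 3 = 9/3 = 3
  S = [[3.5833, 1.5],
 [1.5, 3]].

Step 3 — invert S. det(S) = 3.5833·3 - (1.5)² = 8.5.
  S^{-1} = (1/det) · [[d, -b], [-b, a]] = [[0.3529, -0.1765],
 [-0.1765, 0.4216]].

Step 4 — quadratic form (x̄ - mu_0)^T · S^{-1} · (x̄ - mu_0):
  S^{-1} · (x̄ - mu_0) = (0.5294, -1.7647),
  (x̄ - mu_0)^T · [...] = (-0.75)·(0.5294) + (-4.5)·(-1.7647) = 7.5441.

Step 5 — scale by n: T² = 4 · 7.5441 = 30.1765.

T² ≈ 30.1765


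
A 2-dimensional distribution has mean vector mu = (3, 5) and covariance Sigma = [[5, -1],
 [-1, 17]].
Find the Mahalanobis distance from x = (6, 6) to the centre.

Step 1 — centre the observation: (x - mu) = (3, 1).

Step 2 — invert Sigma. det(Sigma) = 5·17 - (-1)² = 84.
  Sigma^{-1} = (1/det) · [[d, -b], [-b, a]] = [[0.2024, 0.0119],
 [0.0119, 0.0595]].

Step 3 — form the quadratic (x - mu)^T · Sigma^{-1} · (x - mu):
  Sigma^{-1} · (x - mu) = (0.619, 0.0952).
  (x - mu)^T · [Sigma^{-1} · (x - mu)] = (3)·(0.619) + (1)·(0.0952) = 1.9524.

Step 4 — take square root: d = √(1.9524) ≈ 1.3973.

d(x, mu) = √(1.9524) ≈ 1.3973


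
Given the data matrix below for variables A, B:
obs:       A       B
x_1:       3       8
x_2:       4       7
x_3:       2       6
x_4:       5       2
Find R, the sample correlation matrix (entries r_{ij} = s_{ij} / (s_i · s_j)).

Step 1 — column means:
  mean(A) = (3 + 4 + 2 + 5) / 4 = 14/4 = 3.5
  mean(B) = (8 + 7 + 6 + 2) / 4 = 23/4 = 5.75

Step 2 — sample variances and covariances s[i,j] = (1/(n-1)) · Σ_k (x_{k,i} - mean_i) · (x_{k,j} - mean_j), with n-1 = 3:
  s[A,A] = ((-0.5)·(-0.5) + (0.5)·(0.5) + (-1.5)·(-1.5) + (1.5)·(1.5)) / 3 = 5/3 = 1.6667
  s[A,B] = ((-0.5)·(2.25) + (0.5)·(1.25) + (-1.5)·(0.25) + (1.5)·(-3.75)) / 3 = -6.5/3 = -2.1667
  s[B,B] = ((2.25)·(2.25) + (1.25)·(1.25) + (0.25)·(0.25) + (-3.75)·(-3.75)) / 3 = 20.75/3 = 6.9167
  Sample standard deviations s_i = √(s[i,i]):
  s(A) = √(1.6667) = 1.291
  s(B) = √(6.9167) = 2.63

Step 3 — r_{ij} = s_{ij} / (s_i · s_j):
  r[A,A] = 1 (diagonal).
  r[A,B] = -2.1667 / (1.291 · 2.63) = -2.1667 / 3.3953 = -0.6381
  r[B,B] = 1 (diagonal).

R is symmetric with unit diagonal. Assembling:

R = [[1, -0.6381],
 [-0.6381, 1]]


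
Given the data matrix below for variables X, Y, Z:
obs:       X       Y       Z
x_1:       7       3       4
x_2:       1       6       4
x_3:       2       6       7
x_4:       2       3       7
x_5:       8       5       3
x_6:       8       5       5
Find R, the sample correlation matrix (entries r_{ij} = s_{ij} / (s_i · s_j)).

Step 1 — column means:
  mean(X) = (7 + 1 + 2 + 2 + 8 + 8) / 6 = 28/6 = 4.6667
  mean(Y) = (3 + 6 + 6 + 3 + 5 + 5) / 6 = 28/6 = 4.6667
  mean(Z) = (4 + 4 + 7 + 7 + 3 + 5) / 6 = 30/6 = 5

Step 2 — sample variances and covariances s[i,j] = (1/(n-1)) · Σ_k (x_{k,i} - mean_i) · (x_{k,j} - mean_j), with n-1 = 5:
  s[X,X] = ((2.3333)·(2.3333) + (-3.6667)·(-3.6667) + (-2.6667)·(-2.6667) + (-2.6667)·(-2.6667) + (3.3333)·(3.3333) + (3.3333)·(3.3333)) / 5 = 55.3333/5 = 11.0667
  s[X,Y] = ((2.3333)·(-1.6667) + (-3.6667)·(1.3333) + (-2.6667)·(1.3333) + (-2.6667)·(-1.6667) + (3.3333)·(0.3333) + (3.3333)·(0.3333)) / 5 = -5.6667/5 = -1.1333
  s[X,Z] = ((2.3333)·(-1) + (-3.6667)·(-1) + (-2.6667)·(2) + (-2.6667)·(2) + (3.3333)·(-2) + (3.3333)·(0)) / 5 = -16/5 = -3.2
  s[Y,Y] = ((-1.6667)·(-1.6667) + (1.3333)·(1.3333) + (1.3333)·(1.3333) + (-1.6667)·(-1.6667) + (0.3333)·(0.3333) + (0.3333)·(0.3333)) / 5 = 9.3333/5 = 1.8667
  s[Y,Z] = ((-1.6667)·(-1) + (1.3333)·(-1) + (1.3333)·(2) + (-1.6667)·(2) + (0.3333)·(-2) + (0.3333)·(0)) / 5 = -1/5 = -0.2
  s[Z,Z] = ((-1)·(-1) + (-1)·(-1) + (2)·(2) + (2)·(2) + (-2)·(-2) + (0)·(0)) / 5 = 14/5 = 2.8
  Sample standard deviations s_i = √(s[i,i]):
  s(X) = √(11.0667) = 3.3267
  s(Y) = √(1.8667) = 1.3663
  s(Z) = √(2.8) = 1.6733

Step 3 — r_{ij} = s_{ij} / (s_i · s_j):
  r[X,X] = 1 (diagonal).
  r[X,Y] = -1.1333 / (3.3267 · 1.3663) = -1.1333 / 4.5451 = -0.2494
  r[X,Z] = -3.2 / (3.3267 · 1.6733) = -3.2 / 5.5666 = -0.5749
  r[Y,Y] = 1 (diagonal).
  r[Y,Z] = -0.2 / (1.3663 · 1.6733) = -0.2 / 2.2862 = -0.0875
  r[Z,Z] = 1 (diagonal).

R is symmetric with unit diagonal. Assembling:

R = [[1, -0.2494, -0.5749],
 [-0.2494, 1, -0.0875],
 [-0.5749, -0.0875, 1]]


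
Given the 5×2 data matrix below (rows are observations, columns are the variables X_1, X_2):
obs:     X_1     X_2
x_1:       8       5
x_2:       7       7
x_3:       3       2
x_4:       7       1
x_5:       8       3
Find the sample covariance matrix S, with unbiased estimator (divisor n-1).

Step 1 — column means:
  mean(X_1) = (8 + 7 + 3 + 7 + 8) / 5 = 33/5 = 6.6
  mean(X_2) = (5 + 7 + 2 + 1 + 3) / 5 = 18/5 = 3.6

Step 2 — sample covariance S[i,j] = (1/(n-1)) · Σ_k (x_{k,i} - mean_i) · (x_{k,j} - mean_j), with n-1 = 4.
  S[X_1,X_1] = ((1.4)·(1.4) + (0.4)·(0.4) + (-3.6)·(-3.6) + (0.4)·(0.4) + (1.4)·(1.4)) / 4 = 17.2/4 = 4.3
  S[X_1,X_2] = ((1.4)·(1.4) + (0.4)·(3.4) + (-3.6)·(-1.6) + (0.4)·(-2.6) + (1.4)·(-0.6)) / 4 = 7.2/4 = 1.8
  S[X_2,X_2] = ((1.4)·(1.4) + (3.4)·(3.4) + (-1.6)·(-1.6) + (-2.6)·(-2.6) + (-0.6)·(-0.6)) / 4 = 23.2/4 = 5.8

S is symmetric (S[j,i] = S[i,j]). Assembling:

S = [[4.3, 1.8],
 [1.8, 5.8]]


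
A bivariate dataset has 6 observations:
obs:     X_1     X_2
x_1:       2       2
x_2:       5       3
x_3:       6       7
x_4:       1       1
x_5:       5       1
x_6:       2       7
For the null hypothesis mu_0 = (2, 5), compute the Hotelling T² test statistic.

Step 1 — sample mean vector:
  mean(X_1) = (2 + 5 + 6 + 1 + 5 + 2) / 6 = 21/6 = 3.5
  mean(X_2) = (2 + 3 + 7 + 1 + 1 + 7) / 6 = 21/6 = 3.5
  x̄ = (3.5, 3.5),  deviation x̄ - mu_0 = (3.5, 3.5) - (2, 5) = (1.5, -1.5).

Step 2 — sample covariance matrix, S[i,j] = (1/(n-1)) · Σ_k (x_{k,i} - mean_i) · (x_{k,j} - mean_j), divisor n-1 = 5:
  S[X_1,X_1] = ((-1.5)·(-1.5) + (1.5)·(1.5) + (2.5)·(2.5) + (-2.5)·(-2.5) + (1.5)·(1.5) + (-1.5)·(-1.5)) / 5 = 21.5/5 = 4.3
  S[X_1,X_2] = ((-1.5)·(-1.5) + (1.5)·(-0.5) + (2.5)·(3.5) + (-2.5)·(-2.5) + (1.5)·(-2.5) + (-1.5)·(3.5)) / 5 = 7.5/5 = 1.5
  S[X_2,X_2] = ((-1.5)·(-1.5) + (-0.5)·(-0.5) + (3.5)·(3.5) + (-2.5)·(-2.5) + (-2.5)·(-2.5) + (3.5)·(3.5)) / 5 = 39.5/5 = 7.9
  S = [[4.3, 1.5],
 [1.5, 7.9]].

Step 3 — invert S. det(S) = 4.3·7.9 - (1.5)² = 31.72.
  S^{-1} = (1/det) · [[d, -b], [-b, a]] = [[0.2491, -0.0473],
 [-0.0473, 0.1356]].

Step 4 — quadratic form (x̄ - mu_0)^T · S^{-1} · (x̄ - mu_0):
  S^{-1} · (x̄ - mu_0) = (0.4445, -0.2743),
  (x̄ - mu_0)^T · [...] = (1.5)·(0.4445) + (-1.5)·(-0.2743) = 1.0782.

Step 5 — scale by n: T² = 6 · 1.0782 = 6.4691.

T² ≈ 6.4691


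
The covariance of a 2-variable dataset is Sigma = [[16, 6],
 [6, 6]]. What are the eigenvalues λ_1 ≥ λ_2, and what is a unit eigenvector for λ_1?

Step 1 — characteristic polynomial of 2×2 Sigma:
  det(Sigma - λI) = λ² - trace · λ + det = 0.
  trace = 16 + 6 = 22, det = 16·6 - (6)² = 60.
Step 2 — discriminant:
  Δ = trace² - 4·det = 484 - 240 = 244.
Step 3 — eigenvalues:
  λ = (trace ± √Δ)/2 = (22 ± 15.6205)/2,
  λ_1 = 18.8102,  λ_2 = 3.1898.

Step 4 — unit eigenvector for λ_1: solve (Sigma - λ_1 I)v = 0. First row:
  (16 - 18.8102)·v_x + (6)·v_y = 0, i.e. (-2.8102)·v_x + (6)·v_y = 0,
  so v ∝ (b, λ_1 - a) = (6, 2.8102) = u.
  ||u|| = √((6)² + (2.8102)²) = √(43.8975) ≈ 6.6255,
  v_1 = u/||u|| ≈ (0.9056, 0.4242) (||v_1|| = 1).

λ_1 = 18.8102,  λ_2 = 3.1898;  v_1 ≈ (0.9056, 0.4242)


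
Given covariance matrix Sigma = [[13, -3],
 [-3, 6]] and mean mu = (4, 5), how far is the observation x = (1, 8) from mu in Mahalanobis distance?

Step 1 — centre the observation: (x - mu) = (-3, 3).

Step 2 — invert Sigma. det(Sigma) = 13·6 - (-3)² = 69.
  Sigma^{-1} = (1/det) · [[d, -b], [-b, a]] = [[0.087, 0.0435],
 [0.0435, 0.1884]].

Step 3 — form the quadratic (x - mu)^T · Sigma^{-1} · (x - mu):
  Sigma^{-1} · (x - mu) = (-0.1304, 0.4348).
  (x - mu)^T · [Sigma^{-1} · (x - mu)] = (-3)·(-0.1304) + (3)·(0.4348) = 1.6957.

Step 4 — take square root: d = √(1.6957) ≈ 1.3022.

d(x, mu) = √(1.6957) ≈ 1.3022


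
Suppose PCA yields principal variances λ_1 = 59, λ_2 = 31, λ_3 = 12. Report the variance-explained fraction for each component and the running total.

Step 1 — total variance = trace(Sigma) = Σ λ_i = 59 + 31 + 12 = 102.

Step 2 — fraction explained by component i = λ_i / Σ λ:
  PC1: 59/102 = 0.5784
  PC2: 31/102 = 0.3039
  PC3: 12/102 = 0.1176

Step 3 — cumulative fraction after k components = (λ_1 + ... + λ_k) / Σ λ:
  k = 1: 59/102 = 0.5784
  k = 2: (59 + 31)/102 = 90/102 = 0.8824
  k = 3: (59 + 31 + 12)/102 = 102/102 = 1

Summary (fraction, with percent):

explained: PC1 0.5784 (57.84%), PC2 0.3039 (30.39%), PC3 0.1176 (11.76%);  cumulative: 0.5784, 0.8824, 1


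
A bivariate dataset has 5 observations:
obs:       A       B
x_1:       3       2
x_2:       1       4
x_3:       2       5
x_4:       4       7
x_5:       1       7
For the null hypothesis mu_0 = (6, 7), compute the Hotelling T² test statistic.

Step 1 — sample mean vector:
  mean(A) = (3 + 1 + 2 + 4 + 1) / 5 = 11/5 = 2.2
  mean(B) = (2 + 4 + 5 + 7 + 7) / 5 = 25/5 = 5
  x̄ = (2.2, 5),  deviation x̄ - mu_0 = (2.2, 5) - (6, 7) = (-3.8, -2).

Step 2 — sample covariance matrix, S[i,j] = (1/(n-1)) · Σ_k (x_{k,i} - mean_i) · (x_{k,j} - mean_j), divisor n-1 = 4:
  S[A,A] = ((0.8)·(0.8) + (-1.2)·(-1.2) + (-0.2)·(-0.2) + (1.8)·(1.8) + (-1.2)·(-1.2)) / 4 = 6.8/4 = 1.7
  S[A,B] = ((0.8)·(-3) + (-1.2)·(-1) + (-0.2)·(0) + (1.8)·(2) + (-1.2)·(2)) / 4 = 0/4 = 0
  S[B,B] = ((-3)·(-3) + (-1)·(-1) + (0)·(0) + (2)·(2) + (2)·(2)) / 4 = 18/4 = 4.5
  S = [[1.7, 0],
 [0, 4.5]].

Step 3 — invert S. det(S) = 1.7·4.5 - (0)² = 7.65.
  S^{-1} = (1/det) · [[d, -b], [-b, a]] = [[0.5882, 0],
 [0, 0.2222]].

Step 4 — quadratic form (x̄ - mu_0)^T · S^{-1} · (x̄ - mu_0):
  S^{-1} · (x̄ - mu_0) = (-2.2353, -0.4444),
  (x̄ - mu_0)^T · [...] = (-3.8)·(-2.2353) + (-2)·(-0.4444) = 9.383.

Step 5 — scale by n: T² = 5 · 9.383 = 46.915.

T² ≈ 46.915


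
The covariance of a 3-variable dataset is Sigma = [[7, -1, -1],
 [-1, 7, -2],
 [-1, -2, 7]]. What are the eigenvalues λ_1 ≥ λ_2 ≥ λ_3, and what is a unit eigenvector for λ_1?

Step 1 — characteristic polynomial p(λ) = det(λI - Sigma) = λ³ - tr·λ² + c_1·λ - det, where tr = trace, c_1 = sum of the principal 2×2 minors, det = det(Sigma):
  tr = 7 + 7 + 7 = 21,
  c_1 = (7·7 - (-1)²) + (7·7 - (-1)²) + (7·7 - (-2)²) = 48 + 48 + 45 = 141,
  det = 7·(7·7 - (-2)²) - (-1)·((-1)·7 - (-2)·(-1)) + (-1)·((-1)·(-2) - 7·(-1)) = 7·(45) - (-1)·(-9) + (-1)·(9) = 297.
  So p(λ) = λ³ - 21λ² + 141λ - 297.
Step 2 — look for an integer root (rational root theorem: any rational root is an integer divisor of 297). Testing λ = 9:
  p(9) = 729 - 1701 + 1269 - 297 = 0  ✓
  Dividing out (λ - 9): p(λ) = (λ - 9)(λ² - 12λ + 33).
Step 3 — remaining eigenvalues from the quadratic λ² - 12λ + 33 = 0:
  Δ = 12² - 4·33 = 144 - 132 = 12,  λ = (12 ± √12)/2 = (12 ± 3.4641)/2 ≈ 7.7321 or 4.2679.
  Sorted: λ_1 = 9,  λ_2 = 7.7321,  λ_3 = 4.2679  (check: sum = 21 = tr ✓).

Step 4 — unit eigenvector for λ_1 = 9: v spans the null space of (Sigma - λ_1 I), whose rows are
  r_1 = (-2, -1, -1),  r_2 = (-1, -2, -2),  r_3 = (-1, -2, -2).
  v is orthogonal to every row, so take v ∝ r_1 × r_2 = ((-1)·(-2) - (-1)·(-2), (-1)·(-1) - (-2)·(-2), (-2)·(-2) - (-1)·(-1)) = (0, -3, 3).
  Rescale (divide by 3; multiply by -1 so the first nonzero entry is positive): u = (0, 1, -1).
  ||u|| = √((0)² + (1)² + (-1)²) = √(2) ≈ 1.4142,  v_1 = u/||u|| ≈ (0, 0.7071, -0.7071) (||v_1|| = 1).

λ_1 = 9,  λ_2 = 7.7321,  λ_3 = 4.2679;  v_1 ≈ (0, 0.7071, -0.7071)


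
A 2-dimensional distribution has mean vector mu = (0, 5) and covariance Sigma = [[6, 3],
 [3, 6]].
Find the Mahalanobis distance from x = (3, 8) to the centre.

Step 1 — centre the observation: (x - mu) = (3, 3).

Step 2 — invert Sigma. det(Sigma) = 6·6 - (3)² = 27.
  Sigma^{-1} = (1/det) · [[d, -b], [-b, a]] = [[0.2222, -0.1111],
 [-0.1111, 0.2222]].

Step 3 — form the quadratic (x - mu)^T · Sigma^{-1} · (x - mu):
  Sigma^{-1} · (x - mu) = (0.3333, 0.3333).
  (x - mu)^T · [Sigma^{-1} · (x - mu)] = (3)·(0.3333) + (3)·(0.3333) = 2.

Step 4 — take square root: d = √(2) ≈ 1.4142.

d(x, mu) = √(2) ≈ 1.4142


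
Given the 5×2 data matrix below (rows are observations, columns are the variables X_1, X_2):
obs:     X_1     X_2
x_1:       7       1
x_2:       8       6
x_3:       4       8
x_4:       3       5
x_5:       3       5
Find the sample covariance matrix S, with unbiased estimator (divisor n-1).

Step 1 — column means:
  mean(X_1) = (7 + 8 + 4 + 3 + 3) / 5 = 25/5 = 5
  mean(X_2) = (1 + 6 + 8 + 5 + 5) / 5 = 25/5 = 5

Step 2 — sample covariance S[i,j] = (1/(n-1)) · Σ_k (x_{k,i} - mean_i) · (x_{k,j} - mean_j), with n-1 = 4.
  S[X_1,X_1] = ((2)·(2) + (3)·(3) + (-1)·(-1) + (-2)·(-2) + (-2)·(-2)) / 4 = 22/4 = 5.5
  S[X_1,X_2] = ((2)·(-4) + (3)·(1) + (-1)·(3) + (-2)·(0) + (-2)·(0)) / 4 = -8/4 = -2
  S[X_2,X_2] = ((-4)·(-4) + (1)·(1) + (3)·(3) + (0)·(0) + (0)·(0)) / 4 = 26/4 = 6.5

S is symmetric (S[j,i] = S[i,j]). Assembling:

S = [[5.5, -2],
 [-2, 6.5]]


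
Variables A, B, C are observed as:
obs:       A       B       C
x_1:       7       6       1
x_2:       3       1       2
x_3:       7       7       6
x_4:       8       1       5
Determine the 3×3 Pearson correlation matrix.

Step 1 — column means:
  mean(A) = (7 + 3 + 7 + 8) / 4 = 25/4 = 6.25
  mean(B) = (6 + 1 + 7 + 1) / 4 = 15/4 = 3.75
  mean(C) = (1 + 2 + 6 + 5) / 4 = 14/4 = 3.5

Step 2 — sample variances and covariances s[i,j] = (1/(n-1)) · Σ_k (x_{k,i} - mean_i) · (x_{k,j} - mean_j), with n-1 = 3:
  s[A,A] = ((0.75)·(0.75) + (-3.25)·(-3.25) + (0.75)·(0.75) + (1.75)·(1.75)) / 3 = 14.75/3 = 4.9167
  s[A,B] = ((0.75)·(2.25) + (-3.25)·(-2.75) + (0.75)·(3.25) + (1.75)·(-2.75)) / 3 = 8.25/3 = 2.75
  s[A,C] = ((0.75)·(-2.5) + (-3.25)·(-1.5) + (0.75)·(2.5) + (1.75)·(1.5)) / 3 = 7.5/3 = 2.5
  s[B,B] = ((2.25)·(2.25) + (-2.75)·(-2.75) + (3.25)·(3.25) + (-2.75)·(-2.75)) / 3 = 30.75/3 = 10.25
  s[B,C] = ((2.25)·(-2.5) + (-2.75)·(-1.5) + (3.25)·(2.5) + (-2.75)·(1.5)) / 3 = 2.5/3 = 0.8333
  s[C,C] = ((-2.5)·(-2.5) + (-1.5)·(-1.5) + (2.5)·(2.5) + (1.5)·(1.5)) / 3 = 17/3 = 5.6667
  Sample standard deviations s_i = √(s[i,i]):
  s(A) = √(4.9167) = 2.2174
  s(B) = √(10.25) = 3.2016
  s(C) = √(5.6667) = 2.3805

Step 3 — r_{ij} = s_{ij} / (s_i · s_j):
  r[A,A] = 1 (diagonal).
  r[A,B] = 2.75 / (2.2174 · 3.2016) = 2.75 / 7.099 = 0.3874
  r[A,C] = 2.5 / (2.2174 · 2.3805) = 2.5 / 5.2784 = 0.4736
  r[B,B] = 1 (diagonal).
  r[B,C] = 0.8333 / (3.2016 · 2.3805) = 0.8333 / 7.6212 = 0.1093
  r[C,C] = 1 (diagonal).

R is symmetric with unit diagonal. Assembling:

R = [[1, 0.3874, 0.4736],
 [0.3874, 1, 0.1093],
 [0.4736, 0.1093, 1]]


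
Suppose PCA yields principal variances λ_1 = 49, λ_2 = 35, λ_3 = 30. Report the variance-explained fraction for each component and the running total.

Step 1 — total variance = trace(Sigma) = Σ λ_i = 49 + 35 + 30 = 114.

Step 2 — fraction explained by component i = λ_i / Σ λ:
  PC1: 49/114 = 0.4298
  PC2: 35/114 = 0.307
  PC3: 30/114 = 0.2632

Step 3 — cumulative fraction after k components = (λ_1 + ... + λ_k) / Σ λ:
  k = 1: 49/114 = 0.4298
  k = 2: (49 + 35)/114 = 84/114 = 0.7368
  k = 3: (49 + 35 + 30)/114 = 114/114 = 1

Summary (fraction, with percent):

explained: PC1 0.4298 (42.98%), PC2 0.307 (30.7%), PC3 0.2632 (26.32%);  cumulative: 0.4298, 0.7368, 1


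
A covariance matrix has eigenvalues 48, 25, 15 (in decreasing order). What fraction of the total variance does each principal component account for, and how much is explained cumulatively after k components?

Step 1 — total variance = trace(Sigma) = Σ λ_i = 48 + 25 + 15 = 88.

Step 2 — fraction explained by component i = λ_i / Σ λ:
  PC1: 48/88 = 0.5455
  PC2: 25/88 = 0.2841
  PC3: 15/88 = 0.1705

Step 3 — cumulative fraction after k components = (λ_1 + ... + λ_k) / Σ λ:
  k = 1: 48/88 = 0.5455
  k = 2: (48 + 25)/88 = 73/88 = 0.8295
  k = 3: (48 + 25 + 15)/88 = 88/88 = 1

Summary (fraction, with percent):

explained: PC1 0.5455 (54.55%), PC2 0.2841 (28.41%), PC3 0.1705 (17.05%);  cumulative: 0.5455, 0.8295, 1


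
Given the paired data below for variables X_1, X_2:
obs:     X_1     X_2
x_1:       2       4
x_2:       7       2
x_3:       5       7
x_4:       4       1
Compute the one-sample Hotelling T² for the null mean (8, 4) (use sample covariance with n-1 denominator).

Step 1 — sample mean vector:
  mean(X_1) = (2 + 7 + 5 + 4) / 4 = 18/4 = 4.5
  mean(X_2) = (4 + 2 + 7 + 1) / 4 = 14/4 = 3.5
  x̄ = (4.5, 3.5),  deviation x̄ - mu_0 = (4.5, 3.5) - (8, 4) = (-3.5, -0.5).

Step 2 — sample covariance matrix, S[i,j] = (1/(n-1)) · Σ_k (x_{k,i} - mean_i) · (x_{k,j} - mean_j), divisor n-1 = 3:
  S[X_1,X_1] = ((-2.5)·(-2.5) + (2.5)·(2.5) + (0.5)·(0.5) + (-0.5)·(-0.5)) / 3 = 13/3 = 4.3333
  S[X_1,X_2] = ((-2.5)·(0.5) + (2.5)·(-1.5) + (0.5)·(3.5) + (-0.5)·(-2.5)) / 3 = -2/3 = -0.6667
  S[X_2,X_2] = ((0.5)·(0.5) + (-1.5)·(-1.5) + (3.5)·(3.5) + (-2.5)·(-2.5)) / 3 = 21/3 = 7
  S = [[4.3333, -0.6667],
 [-0.6667, 7]].

Step 3 — invert S. det(S) = 4.3333·7 - (-0.6667)² = 29.8889.
  S^{-1} = (1/det) · [[d, -b], [-b, a]] = [[0.2342, 0.0223],
 [0.0223, 0.145]].

Step 4 — quadratic form (x̄ - mu_0)^T · S^{-1} · (x̄ - mu_0):
  S^{-1} · (x̄ - mu_0) = (-0.8309, -0.1506),
  (x̄ - mu_0)^T · [...] = (-3.5)·(-0.8309) + (-0.5)·(-0.1506) = 2.9833.

Step 5 — scale by n: T² = 4 · 2.9833 = 11.9331.

T² ≈ 11.9331


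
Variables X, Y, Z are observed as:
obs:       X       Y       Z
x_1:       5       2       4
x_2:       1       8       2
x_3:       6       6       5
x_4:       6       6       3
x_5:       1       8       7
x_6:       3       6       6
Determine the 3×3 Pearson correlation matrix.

Step 1 — column means:
  mean(X) = (5 + 1 + 6 + 6 + 1 + 3) / 6 = 22/6 = 3.6667
  mean(Y) = (2 + 8 + 6 + 6 + 8 + 6) / 6 = 36/6 = 6
  mean(Z) = (4 + 2 + 5 + 3 + 7 + 6) / 6 = 27/6 = 4.5

Step 2 — sample variances and covariances s[i,j] = (1/(n-1)) · Σ_k (x_{k,i} - mean_i) · (x_{k,j} - mean_j), with n-1 = 5:
  s[X,X] = ((1.3333)·(1.3333) + (-2.6667)·(-2.6667) + (2.3333)·(2.3333) + (2.3333)·(2.3333) + (-2.6667)·(-2.6667) + (-0.6667)·(-0.6667)) / 5 = 27.3333/5 = 5.4667
  s[X,Y] = ((1.3333)·(-4) + (-2.6667)·(2) + (2.3333)·(0) + (2.3333)·(0) + (-2.6667)·(2) + (-0.6667)·(0)) / 5 = -16/5 = -3.2
  s[X,Z] = ((1.3333)·(-0.5) + (-2.6667)·(-2.5) + (2.3333)·(0.5) + (2.3333)·(-1.5) + (-2.6667)·(2.5) + (-0.6667)·(1.5)) / 5 = -4/5 = -0.8
  s[Y,Y] = ((-4)·(-4) + (2)·(2) + (0)·(0) + (0)·(0) + (2)·(2) + (0)·(0)) / 5 = 24/5 = 4.8
  s[Y,Z] = ((-4)·(-0.5) + (2)·(-2.5) + (0)·(0.5) + (0)·(-1.5) + (2)·(2.5) + (0)·(1.5)) / 5 = 2/5 = 0.4
  s[Z,Z] = ((-0.5)·(-0.5) + (-2.5)·(-2.5) + (0.5)·(0.5) + (-1.5)·(-1.5) + (2.5)·(2.5) + (1.5)·(1.5)) / 5 = 17.5/5 = 3.5
  Sample standard deviations s_i = √(s[i,i]):
  s(X) = √(5.4667) = 2.3381
  s(Y) = √(4.8) = 2.1909
  s(Z) = √(3.5) = 1.8708

Step 3 — r_{ij} = s_{ij} / (s_i · s_j):
  r[X,X] = 1 (diagonal).
  r[X,Y] = -3.2 / (2.3381 · 2.1909) = -3.2 / 5.1225 = -0.6247
  r[X,Z] = -0.8 / (2.3381 · 1.8708) = -0.8 / 4.3742 = -0.1829
  r[Y,Y] = 1 (diagonal).
  r[Y,Z] = 0.4 / (2.1909 · 1.8708) = 0.4 / 4.0988 = 0.0976
  r[Z,Z] = 1 (diagonal).

R is symmetric with unit diagonal. Assembling:

R = [[1, -0.6247, -0.1829],
 [-0.6247, 1, 0.0976],
 [-0.1829, 0.0976, 1]]


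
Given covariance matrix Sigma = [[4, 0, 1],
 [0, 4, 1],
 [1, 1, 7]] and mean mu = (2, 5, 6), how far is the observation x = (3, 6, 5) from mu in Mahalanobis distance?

Step 1 — centre the observation: (x - mu) = (1, 1, -1).

Step 2 — invert Sigma (cofactor / det for 3×3, or solve directly):
  Sigma^{-1} = [[0.2596, 0.0096, -0.0385],
 [0.0096, 0.2596, -0.0385],
 [-0.0385, -0.0385, 0.1538]].

Step 3 — form the quadratic (x - mu)^T · Sigma^{-1} · (x - mu):
  Sigma^{-1} · (x - mu) = (0.3077, 0.3077, -0.2308).
  (x - mu)^T · [Sigma^{-1} · (x - mu)] = (1)·(0.3077) + (1)·(0.3077) + (-1)·(-0.2308) = 0.8462.

Step 4 — take square root: d = √(0.8462) ≈ 0.9199.

d(x, mu) = √(0.8462) ≈ 0.9199


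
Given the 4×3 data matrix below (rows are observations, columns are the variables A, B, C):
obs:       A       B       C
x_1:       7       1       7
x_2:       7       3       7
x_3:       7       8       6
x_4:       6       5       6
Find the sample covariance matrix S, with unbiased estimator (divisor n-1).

Step 1 — column means:
  mean(A) = (7 + 7 + 7 + 6) / 4 = 27/4 = 6.75
  mean(B) = (1 + 3 + 8 + 5) / 4 = 17/4 = 4.25
  mean(C) = (7 + 7 + 6 + 6) / 4 = 26/4 = 6.5

Step 2 — sample covariance S[i,j] = (1/(n-1)) · Σ_k (x_{k,i} - mean_i) · (x_{k,j} - mean_j), with n-1 = 3.
  S[A,A] = ((0.25)·(0.25) + (0.25)·(0.25) + (0.25)·(0.25) + (-0.75)·(-0.75)) / 3 = 0.75/3 = 0.25
  S[A,B] = ((0.25)·(-3.25) + (0.25)·(-1.25) + (0.25)·(3.75) + (-0.75)·(0.75)) / 3 = -0.75/3 = -0.25
  S[A,C] = ((0.25)·(0.5) + (0.25)·(0.5) + (0.25)·(-0.5) + (-0.75)·(-0.5)) / 3 = 0.5/3 = 0.1667
  S[B,B] = ((-3.25)·(-3.25) + (-1.25)·(-1.25) + (3.75)·(3.75) + (0.75)·(0.75)) / 3 = 26.75/3 = 8.9167
  S[B,C] = ((-3.25)·(0.5) + (-1.25)·(0.5) + (3.75)·(-0.5) + (0.75)·(-0.5)) / 3 = -4.5/3 = -1.5
  S[C,C] = ((0.5)·(0.5) + (0.5)·(0.5) + (-0.5)·(-0.5) + (-0.5)·(-0.5)) / 3 = 1/3 = 0.3333

S is symmetric (S[j,i] = S[i,j]). Assembling:

S = [[0.25, -0.25, 0.1667],
 [-0.25, 8.9167, -1.5],
 [0.1667, -1.5, 0.3333]]


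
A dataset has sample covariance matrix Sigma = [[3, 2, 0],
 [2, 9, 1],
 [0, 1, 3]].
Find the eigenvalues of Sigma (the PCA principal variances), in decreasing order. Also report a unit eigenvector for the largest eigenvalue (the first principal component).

Step 1 — characteristic polynomial p(λ) = det(λI - Sigma) = λ³ - tr·λ² + c_1·λ - det, where tr = trace, c_1 = sum of the principal 2×2 minors, det = det(Sigma):
  tr = 3 + 9 + 3 = 15,
  c_1 = (3·9 - (2)²) + (3·3 - (0)²) + (9·3 - (1)²) = 23 + 9 + 26 = 58,
  det = 3·(9·3 - (1)²) - (2)·((2)·3 - (1)·(0)) + (0)·((2)·(1) - 9·(0)) = 3·(26) - (2)·(6) + (0)·(2) = 66.
  So p(λ) = λ³ - 15λ² + 58λ - 66.
Step 2 — look for an integer root (rational root theorem: any rational root is an integer divisor of 66). Testing λ = 3:
  p(3) = 27 - 135 + 174 - 66 = 0  ✓
  Dividing out (λ - 3): p(λ) = (λ - 3)(λ² - 12λ + 22).
Step 3 — remaining eigenvalues from the quadratic λ² - 12λ + 22 = 0:
  Δ = 12² - 4·22 = 144 - 88 = 56,  λ = (12 ± √56)/2 = (12 ± 7.4833)/2 ≈ 9.7417 or 2.2583.
  Sorted: λ_1 = 9.7417,  λ_2 = 3,  λ_3 = 2.2583  (check: sum = 15 = tr ✓).

Step 4 — unit eigenvector for λ_1 ≈ 9.7417: v spans the null space of (Sigma - λ_1 I), whose rows are
  r_1 = (-6.7417, 2, 0),  r_2 = (2, -0.7417, 1),  r_3 = (0, 1, -6.7417).
  v is orthogonal to every row, so take v ∝ r_1 × r_2 = ((2)·(1) - (0)·(-0.7417), (0)·(2) - (-6.7417)·(1), (-6.7417)·(-0.7417) - (2)·(2)) ≈ (2, 6.7417, 1).
  Let u = (2, 6.7417, 1).
  ||u|| = √((2)² + (6.7417)² + (1)²) = √(50.4499) ≈ 7.1028,  v_1 = u/||u|| ≈ (0.2816, 0.9492, 0.1408) (||v_1|| = 1).

λ_1 = 9.7417,  λ_2 = 3,  λ_3 = 2.2583;  v_1 ≈ (0.2816, 0.9492, 0.1408)


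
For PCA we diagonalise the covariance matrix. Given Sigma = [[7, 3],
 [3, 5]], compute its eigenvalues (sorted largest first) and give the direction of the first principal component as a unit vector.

Step 1 — characteristic polynomial of 2×2 Sigma:
  det(Sigma - λI) = λ² - trace · λ + det = 0.
  trace = 7 + 5 = 12, det = 7·5 - (3)² = 26.
Step 2 — discriminant:
  Δ = trace² - 4·det = 144 - 104 = 40.
Step 3 — eigenvalues:
  λ = (trace ± √Δ)/2 = (12 ± 6.3246)/2,
  λ_1 = 9.1623,  λ_2 = 2.8377.

Step 4 — unit eigenvector for λ_1: solve (Sigma - λ_1 I)v = 0. First row:
  (7 - 9.1623)·v_x + (3)·v_y = 0, i.e. (-2.1623)·v_x + (3)·v_y = 0,
  so v ∝ (b, λ_1 - a) = (3, 2.1623) = u.
  ||u|| = √((3)² + (2.1623)²) = √(13.6754) ≈ 3.698,
  v_1 = u/||u|| ≈ (0.8112, 0.5847) (||v_1|| = 1).

λ_1 = 9.1623,  λ_2 = 2.8377;  v_1 ≈ (0.8112, 0.5847)


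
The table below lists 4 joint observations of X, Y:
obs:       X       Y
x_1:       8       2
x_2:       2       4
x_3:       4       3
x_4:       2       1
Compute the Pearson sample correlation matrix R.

Step 1 — column means:
  mean(X) = (8 + 2 + 4 + 2) / 4 = 16/4 = 4
  mean(Y) = (2 + 4 + 3 + 1) / 4 = 10/4 = 2.5

Step 2 — sample variances and covariances s[i,j] = (1/(n-1)) · Σ_k (x_{k,i} - mean_i) · (x_{k,j} - mean_j), with n-1 = 3:
  s[X,X] = ((4)·(4) + (-2)·(-2) + (0)·(0) + (-2)·(-2)) / 3 = 24/3 = 8
  s[X,Y] = ((4)·(-0.5) + (-2)·(1.5) + (0)·(0.5) + (-2)·(-1.5)) / 3 = -2/3 = -0.6667
  s[Y,Y] = ((-0.5)·(-0.5) + (1.5)·(1.5) + (0.5)·(0.5) + (-1.5)·(-1.5)) / 3 = 5/3 = 1.6667
  Sample standard deviations s_i = √(s[i,i]):
  s(X) = √(8) = 2.8284
  s(Y) = √(1.6667) = 1.291

Step 3 — r_{ij} = s_{ij} / (s_i · s_j):
  r[X,X] = 1 (diagonal).
  r[X,Y] = -0.6667 / (2.8284 · 1.291) = -0.6667 / 3.6515 = -0.1826
  r[Y,Y] = 1 (diagonal).

R is symmetric with unit diagonal. Assembling:

R = [[1, -0.1826],
 [-0.1826, 1]]


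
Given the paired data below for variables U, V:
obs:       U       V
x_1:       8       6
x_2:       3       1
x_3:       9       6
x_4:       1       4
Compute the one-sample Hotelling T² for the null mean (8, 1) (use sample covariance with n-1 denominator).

Step 1 — sample mean vector:
  mean(U) = (8 + 3 + 9 + 1) / 4 = 21/4 = 5.25
  mean(V) = (6 + 1 + 6 + 4) / 4 = 17/4 = 4.25
  x̄ = (5.25, 4.25),  deviation x̄ - mu_0 = (5.25, 4.25) - (8, 1) = (-2.75, 3.25).

Step 2 — sample covariance matrix, S[i,j] = (1/(n-1)) · Σ_k (x_{k,i} - mean_i) · (x_{k,j} - mean_j), divisor n-1 = 3:
  S[U,U] = ((2.75)·(2.75) + (-2.25)·(-2.25) + (3.75)·(3.75) + (-4.25)·(-4.25)) / 3 = 44.75/3 = 14.9167
  S[U,V] = ((2.75)·(1.75) + (-2.25)·(-3.25) + (3.75)·(1.75) + (-4.25)·(-0.25)) / 3 = 19.75/3 = 6.5833
  S[V,V] = ((1.75)·(1.75) + (-3.25)·(-3.25) + (1.75)·(1.75) + (-0.25)·(-0.25)) / 3 = 16.75/3 = 5.5833
  S = [[14.9167, 6.5833],
 [6.5833, 5.5833]].

Step 3 — invert S. det(S) = 14.9167·5.5833 - (6.5833)² = 39.9444.
  S^{-1} = (1/det) · [[d, -b], [-b, a]] = [[0.1398, -0.1648],
 [-0.1648, 0.3734]].

Step 4 — quadratic form (x̄ - mu_0)^T · S^{-1} · (x̄ - mu_0):
  S^{-1} · (x̄ - mu_0) = (-0.92, 1.6669),
  (x̄ - mu_0)^T · [...] = (-2.75)·(-0.92) + (3.25)·(1.6669) = 7.9475.

Step 5 — scale by n: T² = 4 · 7.9475 = 31.79.

T² ≈ 31.79


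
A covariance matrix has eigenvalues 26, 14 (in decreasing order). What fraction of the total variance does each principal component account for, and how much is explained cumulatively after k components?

Step 1 — total variance = trace(Sigma) = Σ λ_i = 26 + 14 = 40.

Step 2 — fraction explained by component i = λ_i / Σ λ:
  PC1: 26/40 = 0.65
  PC2: 14/40 = 0.35

Step 3 — cumulative fraction after k components = (λ_1 + ... + λ_k) / Σ λ:
  k = 1: 26/40 = 0.65
  k = 2: (26 + 14)/40 = 40/40 = 1

Summary (fraction, with percent):

explained: PC1 0.65 (65%), PC2 0.35 (35%);  cumulative: 0.65, 1


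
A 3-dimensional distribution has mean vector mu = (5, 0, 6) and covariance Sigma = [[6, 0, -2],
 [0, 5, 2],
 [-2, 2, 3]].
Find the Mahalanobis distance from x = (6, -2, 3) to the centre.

Step 1 — centre the observation: (x - mu) = (1, -2, -3).

Step 2 — invert Sigma (cofactor / det for 3×3, or solve directly):
  Sigma^{-1} = [[0.2391, -0.087, 0.2174],
 [-0.087, 0.3043, -0.2609],
 [0.2174, -0.2609, 0.6522]].

Step 3 — form the quadratic (x - mu)^T · Sigma^{-1} · (x - mu):
  Sigma^{-1} · (x - mu) = (-0.2391, 0.087, -1.2174).
  (x - mu)^T · [Sigma^{-1} · (x - mu)] = (1)·(-0.2391) + (-2)·(0.087) + (-3)·(-1.2174) = 3.2391.

Step 4 — take square root: d = √(3.2391) ≈ 1.7998.

d(x, mu) = √(3.2391) ≈ 1.7998


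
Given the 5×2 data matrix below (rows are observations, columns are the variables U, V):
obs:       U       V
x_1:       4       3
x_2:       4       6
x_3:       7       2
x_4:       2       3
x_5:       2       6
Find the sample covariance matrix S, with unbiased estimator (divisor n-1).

Step 1 — column means:
  mean(U) = (4 + 4 + 7 + 2 + 2) / 5 = 19/5 = 3.8
  mean(V) = (3 + 6 + 2 + 3 + 6) / 5 = 20/5 = 4

Step 2 — sample covariance S[i,j] = (1/(n-1)) · Σ_k (x_{k,i} - mean_i) · (x_{k,j} - mean_j), with n-1 = 4.
  S[U,U] = ((0.2)·(0.2) + (0.2)·(0.2) + (3.2)·(3.2) + (-1.8)·(-1.8) + (-1.8)·(-1.8)) / 4 = 16.8/4 = 4.2
  S[U,V] = ((0.2)·(-1) + (0.2)·(2) + (3.2)·(-2) + (-1.8)·(-1) + (-1.8)·(2)) / 4 = -8/4 = -2
  S[V,V] = ((-1)·(-1) + (2)·(2) + (-2)·(-2) + (-1)·(-1) + (2)·(2)) / 4 = 14/4 = 3.5

S is symmetric (S[j,i] = S[i,j]). Assembling:

S = [[4.2, -2],
 [-2, 3.5]]


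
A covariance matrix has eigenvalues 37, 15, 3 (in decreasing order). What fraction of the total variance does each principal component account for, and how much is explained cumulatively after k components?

Step 1 — total variance = trace(Sigma) = Σ λ_i = 37 + 15 + 3 = 55.

Step 2 — fraction explained by component i = λ_i / Σ λ:
  PC1: 37/55 = 0.6727
  PC2: 15/55 = 0.2727
  PC3: 3/55 = 0.0545

Step 3 — cumulative fraction after k components = (λ_1 + ... + λ_k) / Σ λ:
  k = 1: 37/55 = 0.6727
  k = 2: (37 + 15)/55 = 52/55 = 0.9455
  k = 3: (37 + 15 + 3)/55 = 55/55 = 1

Summary (fraction, with percent):

explained: PC1 0.6727 (67.27%), PC2 0.2727 (27.27%), PC3 0.0545 (5.45%);  cumulative: 0.6727, 0.9455, 1


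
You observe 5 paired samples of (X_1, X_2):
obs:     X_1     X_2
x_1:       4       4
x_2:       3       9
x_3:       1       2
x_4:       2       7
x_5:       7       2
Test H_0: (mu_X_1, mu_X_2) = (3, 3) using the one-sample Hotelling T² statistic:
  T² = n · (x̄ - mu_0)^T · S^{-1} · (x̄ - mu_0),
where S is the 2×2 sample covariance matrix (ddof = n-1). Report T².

Step 1 — sample mean vector:
  mean(X_1) = (4 + 3 + 1 + 2 + 7) / 5 = 17/5 = 3.4
  mean(X_2) = (4 + 9 + 2 + 7 + 2) / 5 = 24/5 = 4.8
  x̄ = (3.4, 4.8),  deviation x̄ - mu_0 = (3.4, 4.8) - (3, 3) = (0.4, 1.8).

Step 2 — sample covariance matrix, S[i,j] = (1/(n-1)) · Σ_k (x_{k,i} - mean_i) · (x_{k,j} - mean_j), divisor n-1 = 4:
  S[X_1,X_1] = ((0.6)·(0.6) + (-0.4)·(-0.4) + (-2.4)·(-2.4) + (-1.4)·(-1.4) + (3.6)·(3.6)) / 4 = 21.2/4 = 5.3
  S[X_1,X_2] = ((0.6)·(-0.8) + (-0.4)·(4.2) + (-2.4)·(-2.8) + (-1.4)·(2.2) + (3.6)·(-2.8)) / 4 = -8.6/4 = -2.15
  S[X_2,X_2] = ((-0.8)·(-0.8) + (4.2)·(4.2) + (-2.8)·(-2.8) + (2.2)·(2.2) + (-2.8)·(-2.8)) / 4 = 38.8/4 = 9.7
  S = [[5.3, -2.15],
 [-2.15, 9.7]].

Step 3 — invert S. det(S) = 5.3·9.7 - (-2.15)² = 46.7875.
  S^{-1} = (1/det) · [[d, -b], [-b, a]] = [[0.2073, 0.046],
 [0.046, 0.1133]].

Step 4 — quadratic form (x̄ - mu_0)^T · S^{-1} · (x̄ - mu_0):
  S^{-1} · (x̄ - mu_0) = (0.1656, 0.2223),
  (x̄ - mu_0)^T · [...] = (0.4)·(0.1656) + (1.8)·(0.2223) = 0.4664.

Step 5 — scale by n: T² = 5 · 0.4664 = 2.3318.

T² ≈ 2.3318


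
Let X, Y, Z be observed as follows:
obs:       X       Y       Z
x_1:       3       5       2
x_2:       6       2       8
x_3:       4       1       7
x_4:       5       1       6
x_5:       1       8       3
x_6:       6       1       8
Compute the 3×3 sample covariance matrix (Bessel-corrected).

Step 1 — column means:
  mean(X) = (3 + 6 + 4 + 5 + 1 + 6) / 6 = 25/6 = 4.1667
  mean(Y) = (5 + 2 + 1 + 1 + 8 + 1) / 6 = 18/6 = 3
  mean(Z) = (2 + 8 + 7 + 6 + 3 + 8) / 6 = 34/6 = 5.6667

Step 2 — sample covariance S[i,j] = (1/(n-1)) · Σ_k (x_{k,i} - mean_i) · (x_{k,j} - mean_j), with n-1 = 5.
  S[X,X] = ((-1.1667)·(-1.1667) + (1.8333)·(1.8333) + (-0.1667)·(-0.1667) + (0.8333)·(0.8333) + (-3.1667)·(-3.1667) + (1.8333)·(1.8333)) / 5 = 18.8333/5 = 3.7667
  S[X,Y] = ((-1.1667)·(2) + (1.8333)·(-1) + (-0.1667)·(-2) + (0.8333)·(-2) + (-3.1667)·(5) + (1.8333)·(-2)) / 5 = -25/5 = -5
  S[X,Z] = ((-1.1667)·(-3.6667) + (1.8333)·(2.3333) + (-0.1667)·(1.3333) + (0.8333)·(0.3333) + (-3.1667)·(-2.6667) + (1.8333)·(2.3333)) / 5 = 21.3333/5 = 4.2667
  S[Y,Y] = ((2)·(2) + (-1)·(-1) + (-2)·(-2) + (-2)·(-2) + (5)·(5) + (-2)·(-2)) / 5 = 42/5 = 8.4
  S[Y,Z] = ((2)·(-3.6667) + (-1)·(2.3333) + (-2)·(1.3333) + (-2)·(0.3333) + (5)·(-2.6667) + (-2)·(2.3333)) / 5 = -31/5 = -6.2
  S[Z,Z] = ((-3.6667)·(-3.6667) + (2.3333)·(2.3333) + (1.3333)·(1.3333) + (0.3333)·(0.3333) + (-2.6667)·(-2.6667) + (2.3333)·(2.3333)) / 5 = 33.3333/5 = 6.6667

S is symmetric (S[j,i] = S[i,j]). Assembling:

S = [[3.7667, -5, 4.2667],
 [-5, 8.4, -6.2],
 [4.2667, -6.2, 6.6667]]


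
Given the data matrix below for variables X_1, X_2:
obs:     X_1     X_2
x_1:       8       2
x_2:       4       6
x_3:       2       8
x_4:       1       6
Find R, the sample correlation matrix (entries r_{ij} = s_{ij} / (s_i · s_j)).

Step 1 — column means:
  mean(X_1) = (8 + 4 + 2 + 1) / 4 = 15/4 = 3.75
  mean(X_2) = (2 + 6 + 8 + 6) / 4 = 22/4 = 5.5

Step 2 — sample variances and covariances s[i,j] = (1/(n-1)) · Σ_k (x_{k,i} - mean_i) · (x_{k,j} - mean_j), with n-1 = 3:
  s[X_1,X_1] = ((4.25)·(4.25) + (0.25)·(0.25) + (-1.75)·(-1.75) + (-2.75)·(-2.75)) / 3 = 28.75/3 = 9.5833
  s[X_1,X_2] = ((4.25)·(-3.5) + (0.25)·(0.5) + (-1.75)·(2.5) + (-2.75)·(0.5)) / 3 = -20.5/3 = -6.8333
  s[X_2,X_2] = ((-3.5)·(-3.5) + (0.5)·(0.5) + (2.5)·(2.5) + (0.5)·(0.5)) / 3 = 19/3 = 6.3333
  Sample standard deviations s_i = √(s[i,i]):
  s(X_1) = √(9.5833) = 3.0957
  s(X_2) = √(6.3333) = 2.5166

Step 3 — r_{ij} = s_{ij} / (s_i · s_j):
  r[X_1,X_1] = 1 (diagonal).
  r[X_1,X_2] = -6.8333 / (3.0957 · 2.5166) = -6.8333 / 7.7907 = -0.8771
  r[X_2,X_2] = 1 (diagonal).

R is symmetric with unit diagonal. Assembling:

R = [[1, -0.8771],
 [-0.8771, 1]]


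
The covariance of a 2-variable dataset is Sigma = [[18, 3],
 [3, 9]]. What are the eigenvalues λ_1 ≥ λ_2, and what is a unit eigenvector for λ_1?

Step 1 — characteristic polynomial of 2×2 Sigma:
  det(Sigma - λI) = λ² - trace · λ + det = 0.
  trace = 18 + 9 = 27, det = 18·9 - (3)² = 153.
Step 2 — discriminant:
  Δ = trace² - 4·det = 729 - 612 = 117.
Step 3 — eigenvalues:
  λ = (trace ± √Δ)/2 = (27 ± 10.8167)/2,
  λ_1 = 18.9083,  λ_2 = 8.0917.

Step 4 — unit eigenvector for λ_1: solve (Sigma - λ_1 I)v = 0. First row:
  (18 - 18.9083)·v_x + (3)·v_y = 0, i.e. (-0.9083)·v_x + (3)·v_y = 0,
  so v ∝ (b, λ_1 - a) = (3, 0.9083) = u.
  ||u|| = √((3)² + (0.9083)²) = √(9.8251) ≈ 3.1345,
  v_1 = u/||u|| ≈ (0.9571, 0.2898) (||v_1|| = 1).

λ_1 = 18.9083,  λ_2 = 8.0917;  v_1 ≈ (0.9571, 0.2898)


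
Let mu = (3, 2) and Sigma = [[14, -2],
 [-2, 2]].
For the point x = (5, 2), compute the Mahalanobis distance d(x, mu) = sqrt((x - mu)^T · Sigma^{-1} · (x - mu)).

Step 1 — centre the observation: (x - mu) = (2, 0).

Step 2 — invert Sigma. det(Sigma) = 14·2 - (-2)² = 24.
  Sigma^{-1} = (1/det) · [[d, -b], [-b, a]] = [[0.0833, 0.0833],
 [0.0833, 0.5833]].

Step 3 — form the quadratic (x - mu)^T · Sigma^{-1} · (x - mu):
  Sigma^{-1} · (x - mu) = (0.1667, 0.1667).
  (x - mu)^T · [Sigma^{-1} · (x - mu)] = (2)·(0.1667) + (0)·(0.1667) = 0.3333.

Step 4 — take square root: d = √(0.3333) ≈ 0.5774.

d(x, mu) = √(0.3333) ≈ 0.5774


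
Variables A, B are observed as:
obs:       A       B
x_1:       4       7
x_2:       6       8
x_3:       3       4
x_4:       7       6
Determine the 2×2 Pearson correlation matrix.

Step 1 — column means:
  mean(A) = (4 + 6 + 3 + 7) / 4 = 20/4 = 5
  mean(B) = (7 + 8 + 4 + 6) / 4 = 25/4 = 6.25

Step 2 — sample variances and covariances s[i,j] = (1/(n-1)) · Σ_k (x_{k,i} - mean_i) · (x_{k,j} - mean_j), with n-1 = 3:
  s[A,A] = ((-1)·(-1) + (1)·(1) + (-2)·(-2) + (2)·(2)) / 3 = 10/3 = 3.3333
  s[A,B] = ((-1)·(0.75) + (1)·(1.75) + (-2)·(-2.25) + (2)·(-0.25)) / 3 = 5/3 = 1.6667
  s[B,B] = ((0.75)·(0.75) + (1.75)·(1.75) + (-2.25)·(-2.25) + (-0.25)·(-0.25)) / 3 = 8.75/3 = 2.9167
  Sample standard deviations s_i = √(s[i,i]):
  s(A) = √(3.3333) = 1.8257
  s(B) = √(2.9167) = 1.7078

Step 3 — r_{ij} = s_{ij} / (s_i · s_j):
  r[A,A] = 1 (diagonal).
  r[A,B] = 1.6667 / (1.8257 · 1.7078) = 1.6667 / 3.118 = 0.5345
  r[B,B] = 1 (diagonal).

R is symmetric with unit diagonal. Assembling:

R = [[1, 0.5345],
 [0.5345, 1]]


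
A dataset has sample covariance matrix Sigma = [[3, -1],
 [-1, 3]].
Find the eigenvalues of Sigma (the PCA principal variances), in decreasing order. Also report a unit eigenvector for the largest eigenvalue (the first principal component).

Step 1 — characteristic polynomial of 2×2 Sigma:
  det(Sigma - λI) = λ² - trace · λ + det = 0.
  trace = 3 + 3 = 6, det = 3·3 - (-1)² = 8.
Step 2 — discriminant:
  Δ = trace² - 4·det = 36 - 32 = 4.
Step 3 — eigenvalues:
  λ = (trace ± √Δ)/2 = (6 ± 2)/2,
  λ_1 = 4,  λ_2 = 2.

Step 4 — unit eigenvector for λ_1: solve (Sigma - λ_1 I)v = 0. First row:
  (3 - 4)·v_x + (-1)·v_y = 0, i.e. (-1)·v_x + (-1)·v_y = 0,
  so v ∝ (b, λ_1 - a) = (-1, 1); multiply by -1 so the first entry is positive: u = (1, -1).
  ||u|| = √((1)² + (-1)²) = √(2) ≈ 1.4142,
  v_1 = u/||u|| ≈ (0.7071, -0.7071) (||v_1|| = 1).

λ_1 = 4,  λ_2 = 2;  v_1 ≈ (0.7071, -0.7071)


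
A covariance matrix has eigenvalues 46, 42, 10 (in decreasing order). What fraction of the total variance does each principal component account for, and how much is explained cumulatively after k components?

Step 1 — total variance = trace(Sigma) = Σ λ_i = 46 + 42 + 10 = 98.

Step 2 — fraction explained by component i = λ_i / Σ λ:
  PC1: 46/98 = 0.4694
  PC2: 42/98 = 0.4286
  PC3: 10/98 = 0.102

Step 3 — cumulative fraction after k components = (λ_1 + ... + λ_k) / Σ λ:
  k = 1: 46/98 = 0.4694
  k = 2: (46 + 42)/98 = 88/98 = 0.898
  k = 3: (46 + 42 + 10)/98 = 98/98 = 1

Summary (fraction, with percent):

explained: PC1 0.4694 (46.94%), PC2 0.4286 (42.86%), PC3 0.102 (10.2%);  cumulative: 0.4694, 0.898, 1


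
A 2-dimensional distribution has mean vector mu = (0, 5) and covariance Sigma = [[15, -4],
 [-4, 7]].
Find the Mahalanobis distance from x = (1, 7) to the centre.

Step 1 — centre the observation: (x - mu) = (1, 2).

Step 2 — invert Sigma. det(Sigma) = 15·7 - (-4)² = 89.
  Sigma^{-1} = (1/det) · [[d, -b], [-b, a]] = [[0.0787, 0.0449],
 [0.0449, 0.1685]].

Step 3 — form the quadratic (x - mu)^T · Sigma^{-1} · (x - mu):
  Sigma^{-1} · (x - mu) = (0.1685, 0.382).
  (x - mu)^T · [Sigma^{-1} · (x - mu)] = (1)·(0.1685) + (2)·(0.382) = 0.9326.

Step 4 — take square root: d = √(0.9326) ≈ 0.9657.

d(x, mu) = √(0.9326) ≈ 0.9657


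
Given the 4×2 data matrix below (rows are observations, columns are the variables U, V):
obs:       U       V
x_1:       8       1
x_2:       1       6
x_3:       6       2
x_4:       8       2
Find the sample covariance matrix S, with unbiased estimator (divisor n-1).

Step 1 — column means:
  mean(U) = (8 + 1 + 6 + 8) / 4 = 23/4 = 5.75
  mean(V) = (1 + 6 + 2 + 2) / 4 = 11/4 = 2.75

Step 2 — sample covariance S[i,j] = (1/(n-1)) · Σ_k (x_{k,i} - mean_i) · (x_{k,j} - mean_j), with n-1 = 3.
  S[U,U] = ((2.25)·(2.25) + (-4.75)·(-4.75) + (0.25)·(0.25) + (2.25)·(2.25)) / 3 = 32.75/3 = 10.9167
  S[U,V] = ((2.25)·(-1.75) + (-4.75)·(3.25) + (0.25)·(-0.75) + (2.25)·(-0.75)) / 3 = -21.25/3 = -7.0833
  S[V,V] = ((-1.75)·(-1.75) + (3.25)·(3.25) + (-0.75)·(-0.75) + (-0.75)·(-0.75)) / 3 = 14.75/3 = 4.9167

S is symmetric (S[j,i] = S[i,j]). Assembling:

S = [[10.9167, -7.0833],
 [-7.0833, 4.9167]]
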